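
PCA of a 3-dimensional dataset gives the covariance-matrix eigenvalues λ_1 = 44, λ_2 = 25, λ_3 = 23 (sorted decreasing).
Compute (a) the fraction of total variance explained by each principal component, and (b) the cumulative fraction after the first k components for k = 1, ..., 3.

Step 1 — total variance = trace(Sigma) = Σ λ_i = 44 + 25 + 23 = 92.

Step 2 — fraction explained by component i = λ_i / Σ λ:
  PC1: 44/92 = 0.4783
  PC2: 25/92 = 0.2717
  PC3: 23/92 = 0.25

Step 3 — cumulative fraction after k components = (λ_1 + ... + λ_k) / Σ λ:
  k = 1: 44/92 = 0.4783
  k = 2: (44 + 25)/92 = 69/92 = 0.75
  k = 3: (44 + 25 + 23)/92 = 92/92 = 1

Summary (fraction, with percent):

explained: PC1 0.4783 (47.83%), PC2 0.2717 (27.17%), PC3 0.25 (25%);  cumulative: 0.4783, 0.75, 1


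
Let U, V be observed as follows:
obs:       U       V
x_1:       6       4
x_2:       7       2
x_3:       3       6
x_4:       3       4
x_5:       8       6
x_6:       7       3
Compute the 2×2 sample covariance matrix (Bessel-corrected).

Step 1 — column means:
  mean(U) = (6 + 7 + 3 + 3 + 8 + 7) / 6 = 34/6 = 5.6667
  mean(V) = (4 + 2 + 6 + 4 + 6 + 3) / 6 = 25/6 = 4.1667

Step 2 — sample covariance S[i,j] = (1/(n-1)) · Σ_k (x_{k,i} - mean_i) · (x_{k,j} - mean_j), with n-1 = 5.
  S[U,U] = ((0.3333)·(0.3333) + (1.3333)·(1.3333) + (-2.6667)·(-2.6667) + (-2.6667)·(-2.6667) + (2.3333)·(2.3333) + (1.3333)·(1.3333)) / 5 = 23.3333/5 = 4.6667
  S[U,V] = ((0.3333)·(-0.1667) + (1.3333)·(-2.1667) + (-2.6667)·(1.8333) + (-2.6667)·(-0.1667) + (2.3333)·(1.8333) + (1.3333)·(-1.1667)) / 5 = -4.6667/5 = -0.9333
  S[V,V] = ((-0.1667)·(-0.1667) + (-2.1667)·(-2.1667) + (1.8333)·(1.8333) + (-0.1667)·(-0.1667) + (1.8333)·(1.8333) + (-1.1667)·(-1.1667)) / 5 = 12.8333/5 = 2.5667

S is symmetric (S[j,i] = S[i,j]). Assembling:

S = [[4.6667, -0.9333],
 [-0.9333, 2.5667]]


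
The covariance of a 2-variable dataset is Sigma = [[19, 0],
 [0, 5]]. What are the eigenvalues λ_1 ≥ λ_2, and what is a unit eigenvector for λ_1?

Step 1 — characteristic polynomial of 2×2 Sigma:
  det(Sigma - λI) = λ² - trace · λ + det = 0.
  trace = 19 + 5 = 24, det = 19·5 - (0)² = 95.
Step 2 — discriminant:
  Δ = trace² - 4·det = 576 - 380 = 196.
Step 3 — eigenvalues:
  λ = (trace ± √Δ)/2 = (24 ± 14)/2,
  λ_1 = 19,  λ_2 = 5.

Step 4 — unit eigenvector for λ_1: Sigma is diagonal, so its eigenvectors are the coordinate axes. λ_1 = 19 is the diagonal entry on the first coordinate axis, hence
  v_1 = (1, 0) (||v_1|| = 1).

λ_1 = 19,  λ_2 = 5;  v_1 ≈ (1, 0)


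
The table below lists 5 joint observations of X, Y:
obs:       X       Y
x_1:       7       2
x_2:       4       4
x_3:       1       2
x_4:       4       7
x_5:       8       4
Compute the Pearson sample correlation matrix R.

Step 1 — column means:
  mean(X) = (7 + 4 + 1 + 4 + 8) / 5 = 24/5 = 4.8
  mean(Y) = (2 + 4 + 2 + 7 + 4) / 5 = 19/5 = 3.8

Step 2 — sample variances and covariances s[i,j] = (1/(n-1)) · Σ_k (x_{k,i} - mean_i) · (x_{k,j} - mean_j), with n-1 = 4:
  s[X,X] = ((2.2)·(2.2) + (-0.8)·(-0.8) + (-3.8)·(-3.8) + (-0.8)·(-0.8) + (3.2)·(3.2)) / 4 = 30.8/4 = 7.7
  s[X,Y] = ((2.2)·(-1.8) + (-0.8)·(0.2) + (-3.8)·(-1.8) + (-0.8)·(3.2) + (3.2)·(0.2)) / 4 = 0.8/4 = 0.2
  s[Y,Y] = ((-1.8)·(-1.8) + (0.2)·(0.2) + (-1.8)·(-1.8) + (3.2)·(3.2) + (0.2)·(0.2)) / 4 = 16.8/4 = 4.2
  Sample standard deviations s_i = √(s[i,i]):
  s(X) = √(7.7) = 2.7749
  s(Y) = √(4.2) = 2.0494

Step 3 — r_{ij} = s_{ij} / (s_i · s_j):
  r[X,X] = 1 (diagonal).
  r[X,Y] = 0.2 / (2.7749 · 2.0494) = 0.2 / 5.6868 = 0.0352
  r[Y,Y] = 1 (diagonal).

R is symmetric with unit diagonal. Assembling:

R = [[1, 0.0352],
 [0.0352, 1]]


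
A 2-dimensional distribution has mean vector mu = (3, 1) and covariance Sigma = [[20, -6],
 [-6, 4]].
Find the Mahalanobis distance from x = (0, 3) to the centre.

Step 1 — centre the observation: (x - mu) = (-3, 2).

Step 2 — invert Sigma. det(Sigma) = 20·4 - (-6)² = 44.
  Sigma^{-1} = (1/det) · [[d, -b], [-b, a]] = [[0.0909, 0.1364],
 [0.1364, 0.4545]].

Step 3 — form the quadratic (x - mu)^T · Sigma^{-1} · (x - mu):
  Sigma^{-1} · (x - mu) = (0, 0.5).
  (x - mu)^T · [Sigma^{-1} · (x - mu)] = (-3)·(0) + (2)·(0.5) = 1.

Step 4 — take square root: d = √(1) ≈ 1.

d(x, mu) = √(1) ≈ 1


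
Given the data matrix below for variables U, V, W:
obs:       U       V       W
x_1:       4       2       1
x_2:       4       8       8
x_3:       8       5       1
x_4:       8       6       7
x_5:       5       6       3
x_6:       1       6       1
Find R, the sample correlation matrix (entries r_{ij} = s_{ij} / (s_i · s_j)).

Step 1 — column means:
  mean(U) = (4 + 4 + 8 + 8 + 5 + 1) / 6 = 30/6 = 5
  mean(V) = (2 + 8 + 5 + 6 + 6 + 6) / 6 = 33/6 = 5.5
  mean(W) = (1 + 8 + 1 + 7 + 3 + 1) / 6 = 21/6 = 3.5

Step 2 — sample variances and covariances s[i,j] = (1/(n-1)) · Σ_k (x_{k,i} - mean_i) · (x_{k,j} - mean_j), with n-1 = 5:
  s[U,U] = ((-1)·(-1) + (-1)·(-1) + (3)·(3) + (3)·(3) + (0)·(0) + (-4)·(-4)) / 5 = 36/5 = 7.2
  s[U,V] = ((-1)·(-3.5) + (-1)·(2.5) + (3)·(-0.5) + (3)·(0.5) + (0)·(0.5) + (-4)·(0.5)) / 5 = -1/5 = -0.2
  s[U,W] = ((-1)·(-2.5) + (-1)·(4.5) + (3)·(-2.5) + (3)·(3.5) + (0)·(-0.5) + (-4)·(-2.5)) / 5 = 11/5 = 2.2
  s[V,V] = ((-3.5)·(-3.5) + (2.5)·(2.5) + (-0.5)·(-0.5) + (0.5)·(0.5) + (0.5)·(0.5) + (0.5)·(0.5)) / 5 = 19.5/5 = 3.9
  s[V,W] = ((-3.5)·(-2.5) + (2.5)·(4.5) + (-0.5)·(-2.5) + (0.5)·(3.5) + (0.5)·(-0.5) + (0.5)·(-2.5)) / 5 = 21.5/5 = 4.3
  s[W,W] = ((-2.5)·(-2.5) + (4.5)·(4.5) + (-2.5)·(-2.5) + (3.5)·(3.5) + (-0.5)·(-0.5) + (-2.5)·(-2.5)) / 5 = 51.5/5 = 10.3
  Sample standard deviations s_i = √(s[i,i]):
  s(U) = √(7.2) = 2.6833
  s(V) = √(3.9) = 1.9748
  s(W) = √(10.3) = 3.2094

Step 3 — r_{ij} = s_{ij} / (s_i · s_j):
  r[U,U] = 1 (diagonal).
  r[U,V] = -0.2 / (2.6833 · 1.9748) = -0.2 / 5.2991 = -0.0377
  r[U,W] = 2.2 / (2.6833 · 3.2094) = 2.2 / 8.6116 = 0.2555
  r[V,V] = 1 (diagonal).
  r[V,W] = 4.3 / (1.9748 · 3.2094) = 4.3 / 6.338 = 0.6784
  r[W,W] = 1 (diagonal).

R is symmetric with unit diagonal. Assembling:

R = [[1, -0.0377, 0.2555],
 [-0.0377, 1, 0.6784],
 [0.2555, 0.6784, 1]]


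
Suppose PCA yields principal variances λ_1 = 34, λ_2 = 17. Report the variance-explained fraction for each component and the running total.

Step 1 — total variance = trace(Sigma) = Σ λ_i = 34 + 17 = 51.

Step 2 — fraction explained by component i = λ_i / Σ λ:
  PC1: 34/51 = 0.6667
  PC2: 17/51 = 0.3333

Step 3 — cumulative fraction after k components = (λ_1 + ... + λ_k) / Σ λ:
  k = 1: 34/51 = 0.6667
  k = 2: (34 + 17)/51 = 51/51 = 1

Summary (fraction, with percent):

explained: PC1 0.6667 (66.67%), PC2 0.3333 (33.33%);  cumulative: 0.6667, 1


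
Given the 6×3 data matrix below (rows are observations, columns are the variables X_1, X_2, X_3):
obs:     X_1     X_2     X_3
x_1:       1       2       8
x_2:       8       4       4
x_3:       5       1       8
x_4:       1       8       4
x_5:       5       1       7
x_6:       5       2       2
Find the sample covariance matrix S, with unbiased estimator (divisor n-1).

Step 1 — column means:
  mean(X_1) = (1 + 8 + 5 + 1 + 5 + 5) / 6 = 25/6 = 4.1667
  mean(X_2) = (2 + 4 + 1 + 8 + 1 + 2) / 6 = 18/6 = 3
  mean(X_3) = (8 + 4 + 8 + 4 + 7 + 2) / 6 = 33/6 = 5.5

Step 2 — sample covariance S[i,j] = (1/(n-1)) · Σ_k (x_{k,i} - mean_i) · (x_{k,j} - mean_j), with n-1 = 5.
  S[X_1,X_1] = ((-3.1667)·(-3.1667) + (3.8333)·(3.8333) + (0.8333)·(0.8333) + (-3.1667)·(-3.1667) + (0.8333)·(0.8333) + (0.8333)·(0.8333)) / 5 = 36.8333/5 = 7.3667
  S[X_1,X_2] = ((-3.1667)·(-1) + (3.8333)·(1) + (0.8333)·(-2) + (-3.1667)·(5) + (0.8333)·(-2) + (0.8333)·(-1)) / 5 = -13/5 = -2.6
  S[X_1,X_3] = ((-3.1667)·(2.5) + (3.8333)·(-1.5) + (0.8333)·(2.5) + (-3.1667)·(-1.5) + (0.8333)·(1.5) + (0.8333)·(-3.5)) / 5 = -8.5/5 = -1.7
  S[X_2,X_2] = ((-1)·(-1) + (1)·(1) + (-2)·(-2) + (5)·(5) + (-2)·(-2) + (-1)·(-1)) / 5 = 36/5 = 7.2
  S[X_2,X_3] = ((-1)·(2.5) + (1)·(-1.5) + (-2)·(2.5) + (5)·(-1.5) + (-2)·(1.5) + (-1)·(-3.5)) / 5 = -16/5 = -3.2
  S[X_3,X_3] = ((2.5)·(2.5) + (-1.5)·(-1.5) + (2.5)·(2.5) + (-1.5)·(-1.5) + (1.5)·(1.5) + (-3.5)·(-3.5)) / 5 = 31.5/5 = 6.3

S is symmetric (S[j,i] = S[i,j]). Assembling:

S = [[7.3667, -2.6, -1.7],
 [-2.6, 7.2, -3.2],
 [-1.7, -3.2, 6.3]]


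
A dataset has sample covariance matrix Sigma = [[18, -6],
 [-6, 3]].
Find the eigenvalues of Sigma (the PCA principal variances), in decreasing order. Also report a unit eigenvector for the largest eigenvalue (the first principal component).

Step 1 — characteristic polynomial of 2×2 Sigma:
  det(Sigma - λI) = λ² - trace · λ + det = 0.
  trace = 18 + 3 = 21, det = 18·3 - (-6)² = 18.
Step 2 — discriminant:
  Δ = trace² - 4·det = 441 - 72 = 369.
Step 3 — eigenvalues:
  λ = (trace ± √Δ)/2 = (21 ± 19.2094)/2,
  λ_1 = 20.1047,  λ_2 = 0.8953.

Step 4 — unit eigenvector for λ_1: solve (Sigma - λ_1 I)v = 0. First row:
  (18 - 20.1047)·v_x + (-6)·v_y = 0, i.e. (-2.1047)·v_x + (-6)·v_y = 0,
  so v ∝ (b, λ_1 - a) = (-6, 2.1047); multiply by -1 so the first entry is positive: u = (6, -2.1047).
  ||u|| = √((6)² + (-2.1047)²) = √(40.4297) ≈ 6.3584,
  v_1 = u/||u|| ≈ (0.9436, -0.331) (||v_1|| = 1).

λ_1 = 20.1047,  λ_2 = 0.8953;  v_1 ≈ (0.9436, -0.331)


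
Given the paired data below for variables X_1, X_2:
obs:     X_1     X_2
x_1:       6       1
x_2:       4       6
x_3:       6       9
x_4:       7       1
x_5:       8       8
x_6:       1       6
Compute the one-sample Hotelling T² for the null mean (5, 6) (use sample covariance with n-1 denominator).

Step 1 — sample mean vector:
  mean(X_1) = (6 + 4 + 6 + 7 + 8 + 1) / 6 = 32/6 = 5.3333
  mean(X_2) = (1 + 6 + 9 + 1 + 8 + 6) / 6 = 31/6 = 5.1667
  x̄ = (5.3333, 5.1667),  deviation x̄ - mu_0 = (5.3333, 5.1667) - (5, 6) = (0.3333, -0.8333).

Step 2 — sample covariance matrix, S[i,j] = (1/(n-1)) · Σ_k (x_{k,i} - mean_i) · (x_{k,j} - mean_j), divisor n-1 = 5:
  S[X_1,X_1] = ((0.6667)·(0.6667) + (-1.3333)·(-1.3333) + (0.6667)·(0.6667) + (1.6667)·(1.6667) + (2.6667)·(2.6667) + (-4.3333)·(-4.3333)) / 5 = 31.3333/5 = 6.2667
  S[X_1,X_2] = ((0.6667)·(-4.1667) + (-1.3333)·(0.8333) + (0.6667)·(3.8333) + (1.6667)·(-4.1667) + (2.6667)·(2.8333) + (-4.3333)·(0.8333)) / 5 = -4.3333/5 = -0.8667
  S[X_2,X_2] = ((-4.1667)·(-4.1667) + (0.8333)·(0.8333) + (3.8333)·(3.8333) + (-4.1667)·(-4.1667) + (2.8333)·(2.8333) + (0.8333)·(0.8333)) / 5 = 58.8333/5 = 11.7667
  S = [[6.2667, -0.8667],
 [-0.8667, 11.7667]].

Step 3 — invert S. det(S) = 6.2667·11.7667 - (-0.8667)² = 72.9867.
  S^{-1} = (1/det) · [[d, -b], [-b, a]] = [[0.1612, 0.0119],
 [0.0119, 0.0859]].

Step 4 — quadratic form (x̄ - mu_0)^T · S^{-1} · (x̄ - mu_0):
  S^{-1} · (x̄ - mu_0) = (0.0438, -0.0676),
  (x̄ - mu_0)^T · [...] = (0.3333)·(0.0438) + (-0.8333)·(-0.0676) = 0.0709.

Step 5 — scale by n: T² = 6 · 0.0709 = 0.4256.

T² ≈ 0.4256


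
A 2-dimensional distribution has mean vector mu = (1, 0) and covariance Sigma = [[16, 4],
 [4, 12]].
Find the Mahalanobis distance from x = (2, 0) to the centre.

Step 1 — centre the observation: (x - mu) = (1, 0).

Step 2 — invert Sigma. det(Sigma) = 16·12 - (4)² = 176.
  Sigma^{-1} = (1/det) · [[d, -b], [-b, a]] = [[0.0682, -0.0227],
 [-0.0227, 0.0909]].

Step 3 — form the quadratic (x - mu)^T · Sigma^{-1} · (x - mu):
  Sigma^{-1} · (x - mu) = (0.0682, -0.0227).
  (x - mu)^T · [Sigma^{-1} · (x - mu)] = (1)·(0.0682) + (0)·(-0.0227) = 0.0682.

Step 4 — take square root: d = √(0.0682) ≈ 0.2611.

d(x, mu) = √(0.0682) ≈ 0.2611


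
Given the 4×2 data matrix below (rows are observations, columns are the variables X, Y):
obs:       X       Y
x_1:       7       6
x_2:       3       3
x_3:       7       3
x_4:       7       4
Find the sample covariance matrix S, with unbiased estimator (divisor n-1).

Step 1 — column means:
  mean(X) = (7 + 3 + 7 + 7) / 4 = 24/4 = 6
  mean(Y) = (6 + 3 + 3 + 4) / 4 = 16/4 = 4

Step 2 — sample covariance S[i,j] = (1/(n-1)) · Σ_k (x_{k,i} - mean_i) · (x_{k,j} - mean_j), with n-1 = 3.
  S[X,X] = ((1)·(1) + (-3)·(-3) + (1)·(1) + (1)·(1)) / 3 = 12/3 = 4
  S[X,Y] = ((1)·(2) + (-3)·(-1) + (1)·(-1) + (1)·(0)) / 3 = 4/3 = 1.3333
  S[Y,Y] = ((2)·(2) + (-1)·(-1) + (-1)·(-1) + (0)·(0)) / 3 = 6/3 = 2

S is symmetric (S[j,i] = S[i,j]). Assembling:

S = [[4, 1.3333],
 [1.3333, 2]]


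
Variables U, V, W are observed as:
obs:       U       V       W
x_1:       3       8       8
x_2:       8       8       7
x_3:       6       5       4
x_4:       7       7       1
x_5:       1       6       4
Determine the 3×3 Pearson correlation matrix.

Step 1 — column means:
  mean(U) = (3 + 8 + 6 + 7 + 1) / 5 = 25/5 = 5
  mean(V) = (8 + 8 + 5 + 7 + 6) / 5 = 34/5 = 6.8
  mean(W) = (8 + 7 + 4 + 1 + 4) / 5 = 24/5 = 4.8

Step 2 — sample variances and covariances s[i,j] = (1/(n-1)) · Σ_k (x_{k,i} - mean_i) · (x_{k,j} - mean_j), with n-1 = 4:
  s[U,U] = ((-2)·(-2) + (3)·(3) + (1)·(1) + (2)·(2) + (-4)·(-4)) / 4 = 34/4 = 8.5
  s[U,V] = ((-2)·(1.2) + (3)·(1.2) + (1)·(-1.8) + (2)·(0.2) + (-4)·(-0.8)) / 4 = 3/4 = 0.75
  s[U,W] = ((-2)·(3.2) + (3)·(2.2) + (1)·(-0.8) + (2)·(-3.8) + (-4)·(-0.8)) / 4 = -5/4 = -1.25
  s[V,V] = ((1.2)·(1.2) + (1.2)·(1.2) + (-1.8)·(-1.8) + (0.2)·(0.2) + (-0.8)·(-0.8)) / 4 = 6.8/4 = 1.7
  s[V,W] = ((1.2)·(3.2) + (1.2)·(2.2) + (-1.8)·(-0.8) + (0.2)·(-3.8) + (-0.8)·(-0.8)) / 4 = 7.8/4 = 1.95
  s[W,W] = ((3.2)·(3.2) + (2.2)·(2.2) + (-0.8)·(-0.8) + (-3.8)·(-3.8) + (-0.8)·(-0.8)) / 4 = 30.8/4 = 7.7
  Sample standard deviations s_i = √(s[i,i]):
  s(U) = √(8.5) = 2.9155
  s(V) = √(1.7) = 1.3038
  s(W) = √(7.7) = 2.7749

Step 3 — r_{ij} = s_{ij} / (s_i · s_j):
  r[U,U] = 1 (diagonal).
  r[U,V] = 0.75 / (2.9155 · 1.3038) = 0.75 / 3.8013 = 0.1973
  r[U,W] = -1.25 / (2.9155 · 2.7749) = -1.25 / 8.0901 = -0.1545
  r[V,V] = 1 (diagonal).
  r[V,W] = 1.95 / (1.3038 · 2.7749) = 1.95 / 3.618 = 0.539
  r[W,W] = 1 (diagonal).

R is symmetric with unit diagonal. Assembling:

R = [[1, 0.1973, -0.1545],
 [0.1973, 1, 0.539],
 [-0.1545, 0.539, 1]]


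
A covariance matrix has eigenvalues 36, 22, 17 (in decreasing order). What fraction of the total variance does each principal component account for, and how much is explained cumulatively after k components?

Step 1 — total variance = trace(Sigma) = Σ λ_i = 36 + 22 + 17 = 75.

Step 2 — fraction explained by component i = λ_i / Σ λ:
  PC1: 36/75 = 0.48
  PC2: 22/75 = 0.2933
  PC3: 17/75 = 0.2267

Step 3 — cumulative fraction after k components = (λ_1 + ... + λ_k) / Σ λ:
  k = 1: 36/75 = 0.48
  k = 2: (36 + 22)/75 = 58/75 = 0.7733
  k = 3: (36 + 22 + 17)/75 = 75/75 = 1

Summary (fraction, with percent):

explained: PC1 0.48 (48%), PC2 0.2933 (29.33%), PC3 0.2267 (22.67%);  cumulative: 0.48, 0.7733, 1


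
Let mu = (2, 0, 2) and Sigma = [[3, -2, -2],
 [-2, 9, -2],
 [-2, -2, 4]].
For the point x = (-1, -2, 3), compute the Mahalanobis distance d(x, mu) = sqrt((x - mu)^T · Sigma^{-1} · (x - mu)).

Step 1 — centre the observation: (x - mu) = (-3, -2, 1).

Step 2 — invert Sigma (cofactor / det for 3×3, or solve directly):
  Sigma^{-1} = [[1.1429, 0.4286, 0.7857],
 [0.4286, 0.2857, 0.3571],
 [0.7857, 0.3571, 0.8214]].

Step 3 — form the quadratic (x - mu)^T · Sigma^{-1} · (x - mu):
  Sigma^{-1} · (x - mu) = (-3.5, -1.5, -2.25).
  (x - mu)^T · [Sigma^{-1} · (x - mu)] = (-3)·(-3.5) + (-2)·(-1.5) + (1)·(-2.25) = 11.25.

Step 4 — take square root: d = √(11.25) ≈ 3.3541.

d(x, mu) = √(11.25) ≈ 3.3541


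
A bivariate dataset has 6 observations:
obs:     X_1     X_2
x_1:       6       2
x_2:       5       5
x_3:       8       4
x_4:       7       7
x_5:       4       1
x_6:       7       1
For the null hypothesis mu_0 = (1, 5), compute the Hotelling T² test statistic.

Step 1 — sample mean vector:
  mean(X_1) = (6 + 5 + 8 + 7 + 4 + 7) / 6 = 37/6 = 6.1667
  mean(X_2) = (2 + 5 + 4 + 7 + 1 + 1) / 6 = 20/6 = 3.3333
  x̄ = (6.1667, 3.3333),  deviation x̄ - mu_0 = (6.1667, 3.3333) - (1, 5) = (5.1667, -1.6667).

Step 2 — sample covariance matrix, S[i,j] = (1/(n-1)) · Σ_k (x_{k,i} - mean_i) · (x_{k,j} - mean_j), divisor n-1 = 5:
  S[X_1,X_1] = ((-0.1667)·(-0.1667) + (-1.1667)·(-1.1667) + (1.8333)·(1.8333) + (0.8333)·(0.8333) + (-2.1667)·(-2.1667) + (0.8333)·(0.8333)) / 5 = 10.8333/5 = 2.1667
  S[X_1,X_2] = ((-0.1667)·(-1.3333) + (-1.1667)·(1.6667) + (1.8333)·(0.6667) + (0.8333)·(3.6667) + (-2.1667)·(-2.3333) + (0.8333)·(-2.3333)) / 5 = 5.6667/5 = 1.1333
  S[X_2,X_2] = ((-1.3333)·(-1.3333) + (1.6667)·(1.6667) + (0.6667)·(0.6667) + (3.6667)·(3.6667) + (-2.3333)·(-2.3333) + (-2.3333)·(-2.3333)) / 5 = 29.3333/5 = 5.8667
  S = [[2.1667, 1.1333],
 [1.1333, 5.8667]].

Step 3 — invert S. det(S) = 2.1667·5.8667 - (1.1333)² = 11.4267.
  S^{-1} = (1/det) · [[d, -b], [-b, a]] = [[0.5134, -0.0992],
 [-0.0992, 0.1896]].

Step 4 — quadratic form (x̄ - mu_0)^T · S^{-1} · (x̄ - mu_0):
  S^{-1} · (x̄ - mu_0) = (2.818, -0.8285),
  (x̄ - mu_0)^T · [...] = (5.1667)·(2.818) + (-1.6667)·(-0.8285) = 15.9403.

Step 5 — scale by n: T² = 6 · 15.9403 = 95.6418.

T² ≈ 95.6418


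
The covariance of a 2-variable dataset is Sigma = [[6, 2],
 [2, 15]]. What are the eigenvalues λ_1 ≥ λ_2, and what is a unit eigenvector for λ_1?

Step 1 — characteristic polynomial of 2×2 Sigma:
  det(Sigma - λI) = λ² - trace · λ + det = 0.
  trace = 6 + 15 = 21, det = 6·15 - (2)² = 86.
Step 2 — discriminant:
  Δ = trace² - 4·det = 441 - 344 = 97.
Step 3 — eigenvalues:
  λ = (trace ± √Δ)/2 = (21 ± 9.8489)/2,
  λ_1 = 15.4244,  λ_2 = 5.5756.

Step 4 — unit eigenvector for λ_1: solve (Sigma - λ_1 I)v = 0. First row:
  (6 - 15.4244)·v_x + (2)·v_y = 0, i.e. (-9.4244)·v_x + (2)·v_y = 0,
  so v ∝ (b, λ_1 - a) = (2, 9.4244) = u.
  ||u|| = √((2)² + (9.4244)²) = √(92.8199) ≈ 9.6343,
  v_1 = u/||u|| ≈ (0.2076, 0.9782) (||v_1|| = 1).

λ_1 = 15.4244,  λ_2 = 5.5756;  v_1 ≈ (0.2076, 0.9782)


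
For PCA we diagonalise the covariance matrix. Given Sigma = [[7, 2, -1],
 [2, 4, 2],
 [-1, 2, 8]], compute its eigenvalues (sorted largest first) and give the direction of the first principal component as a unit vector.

Step 1 — characteristic polynomial p(λ) = det(λI - Sigma) = λ³ - tr·λ² + c_1·λ - det, where tr = trace, c_1 = sum of the principal 2×2 minors, det = det(Sigma):
  tr = 7 + 4 + 8 = 19,
  c_1 = (7·4 - (2)²) + (7·8 - (-1)²) + (4·8 - (2)²) = 24 + 55 + 28 = 107,
  det = 7·(4·8 - (2)²) - (2)·((2)·8 - (2)·(-1)) + (-1)·((2)·(2) - 4·(-1)) = 7·(28) - (2)·(18) + (-1)·(8) = 152.
  So p(λ) = λ³ - 19λ² + 107λ - 152.
Step 2 — look for an integer root (rational root theorem: any rational root is an integer divisor of 152). Testing λ = 8:
  p(8) = 512 - 1216 + 856 - 152 = 0  ✓
  Dividing out (λ - 8): p(λ) = (λ - 8)(λ² - 11λ + 19).
Step 3 — remaining eigenvalues from the quadratic λ² - 11λ + 19 = 0:
  Δ = 11² - 4·19 = 121 - 76 = 45,  λ = (11 ± √45)/2 = (11 ± 6.7082)/2 ≈ 8.8541 or 2.1459.
  Sorted: λ_1 = 8.8541,  λ_2 = 8,  λ_3 = 2.1459  (check: sum = 19 = tr ✓).

Step 4 — unit eigenvector for λ_1 ≈ 8.8541: v spans the null space of (Sigma - λ_1 I), whose rows are
  r_1 = (-1.8541, 2, -1),  r_2 = (2, -4.8541, 2),  r_3 = (-1, 2, -0.8541).
  v is orthogonal to every row, so take v ∝ r_1 × r_2 = ((2)·(2) - (-1)·(-4.8541), (-1)·(2) - (-1.8541)·(2), (-1.8541)·(-4.8541) - (2)·(2)) ≈ (-0.8541, 1.7082, 5).
  Rescale (multiply by -1 so the first nonzero entry is positive): u = (0.8541, -1.7082, -5).
  ||u|| = √((0.8541)² + (-1.7082)² + (-5)²) = √(28.6475) ≈ 5.3523,  v_1 = u/||u|| ≈ (0.1596, -0.3192, -0.9342) (||v_1|| = 1).

λ_1 = 8.8541,  λ_2 = 8,  λ_3 = 2.1459;  v_1 ≈ (0.1596, -0.3192, -0.9342)


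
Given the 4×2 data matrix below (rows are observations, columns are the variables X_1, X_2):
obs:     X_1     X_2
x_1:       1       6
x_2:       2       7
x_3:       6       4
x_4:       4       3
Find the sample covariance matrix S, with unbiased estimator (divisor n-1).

Step 1 — column means:
  mean(X_1) = (1 + 2 + 6 + 4) / 4 = 13/4 = 3.25
  mean(X_2) = (6 + 7 + 4 + 3) / 4 = 20/4 = 5

Step 2 — sample covariance S[i,j] = (1/(n-1)) · Σ_k (x_{k,i} - mean_i) · (x_{k,j} - mean_j), with n-1 = 3.
  S[X_1,X_1] = ((-2.25)·(-2.25) + (-1.25)·(-1.25) + (2.75)·(2.75) + (0.75)·(0.75)) / 3 = 14.75/3 = 4.9167
  S[X_1,X_2] = ((-2.25)·(1) + (-1.25)·(2) + (2.75)·(-1) + (0.75)·(-2)) / 3 = -9/3 = -3
  S[X_2,X_2] = ((1)·(1) + (2)·(2) + (-1)·(-1) + (-2)·(-2)) / 3 = 10/3 = 3.3333

S is symmetric (S[j,i] = S[i,j]). Assembling:

S = [[4.9167, -3],
 [-3, 3.3333]]


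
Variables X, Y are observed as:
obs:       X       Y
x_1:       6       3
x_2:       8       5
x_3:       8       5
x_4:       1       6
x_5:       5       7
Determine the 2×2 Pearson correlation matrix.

Step 1 — column means:
  mean(X) = (6 + 8 + 8 + 1 + 5) / 5 = 28/5 = 5.6
  mean(Y) = (3 + 5 + 5 + 6 + 7) / 5 = 26/5 = 5.2

Step 2 — sample variances and covariances s[i,j] = (1/(n-1)) · Σ_k (x_{k,i} - mean_i) · (x_{k,j} - mean_j), with n-1 = 4:
  s[X,X] = ((0.4)·(0.4) + (2.4)·(2.4) + (2.4)·(2.4) + (-4.6)·(-4.6) + (-0.6)·(-0.6)) / 4 = 33.2/4 = 8.3
  s[X,Y] = ((0.4)·(-2.2) + (2.4)·(-0.2) + (2.4)·(-0.2) + (-4.6)·(0.8) + (-0.6)·(1.8)) / 4 = -6.6/4 = -1.65
  s[Y,Y] = ((-2.2)·(-2.2) + (-0.2)·(-0.2) + (-0.2)·(-0.2) + (0.8)·(0.8) + (1.8)·(1.8)) / 4 = 8.8/4 = 2.2
  Sample standard deviations s_i = √(s[i,i]):
  s(X) = √(8.3) = 2.881
  s(Y) = √(2.2) = 1.4832

Step 3 — r_{ij} = s_{ij} / (s_i · s_j):
  r[X,X] = 1 (diagonal).
  r[X,Y] = -1.65 / (2.881 · 1.4832) = -1.65 / 4.2732 = -0.3861
  r[Y,Y] = 1 (diagonal).

R is symmetric with unit diagonal. Assembling:

R = [[1, -0.3861],
 [-0.3861, 1]]


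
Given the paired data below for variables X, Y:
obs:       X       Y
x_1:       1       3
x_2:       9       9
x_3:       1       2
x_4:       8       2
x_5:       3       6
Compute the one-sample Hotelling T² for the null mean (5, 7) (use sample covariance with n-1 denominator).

Step 1 — sample mean vector:
  mean(X) = (1 + 9 + 1 + 8 + 3) / 5 = 22/5 = 4.4
  mean(Y) = (3 + 9 + 2 + 2 + 6) / 5 = 22/5 = 4.4
  x̄ = (4.4, 4.4),  deviation x̄ - mu_0 = (4.4, 4.4) - (5, 7) = (-0.6, -2.6).

Step 2 — sample covariance matrix, S[i,j] = (1/(n-1)) · Σ_k (x_{k,i} - mean_i) · (x_{k,j} - mean_j), divisor n-1 = 4:
  S[X,X] = ((-3.4)·(-3.4) + (4.6)·(4.6) + (-3.4)·(-3.4) + (3.6)·(3.6) + (-1.4)·(-1.4)) / 4 = 59.2/4 = 14.8
  S[X,Y] = ((-3.4)·(-1.4) + (4.6)·(4.6) + (-3.4)·(-2.4) + (3.6)·(-2.4) + (-1.4)·(1.6)) / 4 = 23.2/4 = 5.8
  S[Y,Y] = ((-1.4)·(-1.4) + (4.6)·(4.6) + (-2.4)·(-2.4) + (-2.4)·(-2.4) + (1.6)·(1.6)) / 4 = 37.2/4 = 9.3
  S = [[14.8, 5.8],
 [5.8, 9.3]].

Step 3 — invert S. det(S) = 14.8·9.3 - (5.8)² = 104.
  S^{-1} = (1/det) · [[d, -b], [-b, a]] = [[0.0894, -0.0558],
 [-0.0558, 0.1423]].

Step 4 — quadratic form (x̄ - mu_0)^T · S^{-1} · (x̄ - mu_0):
  S^{-1} · (x̄ - mu_0) = (0.0913, -0.3365),
  (x̄ - mu_0)^T · [...] = (-0.6)·(0.0913) + (-2.6)·(-0.3365) = 0.8202.

Step 5 — scale by n: T² = 5 · 0.8202 = 4.101.

T² ≈ 4.101


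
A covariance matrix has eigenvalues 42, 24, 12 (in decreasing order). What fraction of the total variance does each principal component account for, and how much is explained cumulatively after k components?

Step 1 — total variance = trace(Sigma) = Σ λ_i = 42 + 24 + 12 = 78.

Step 2 — fraction explained by component i = λ_i / Σ λ:
  PC1: 42/78 = 0.5385
  PC2: 24/78 = 0.3077
  PC3: 12/78 = 0.1538

Step 3 — cumulative fraction after k components = (λ_1 + ... + λ_k) / Σ λ:
  k = 1: 42/78 = 0.5385
  k = 2: (42 + 24)/78 = 66/78 = 0.8462
  k = 3: (42 + 24 + 12)/78 = 78/78 = 1

Summary (fraction, with percent):

explained: PC1 0.5385 (53.85%), PC2 0.3077 (30.77%), PC3 0.1538 (15.38%);  cumulative: 0.5385, 0.8462, 1


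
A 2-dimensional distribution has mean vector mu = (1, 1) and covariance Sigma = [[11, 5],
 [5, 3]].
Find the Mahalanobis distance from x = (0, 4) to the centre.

Step 1 — centre the observation: (x - mu) = (-1, 3).

Step 2 — invert Sigma. det(Sigma) = 11·3 - (5)² = 8.
  Sigma^{-1} = (1/det) · [[d, -b], [-b, a]] = [[0.375, -0.625],
 [-0.625, 1.375]].

Step 3 — form the quadratic (x - mu)^T · Sigma^{-1} · (x - mu):
  Sigma^{-1} · (x - mu) = (-2.25, 4.75).
  (x - mu)^T · [Sigma^{-1} · (x - mu)] = (-1)·(-2.25) + (3)·(4.75) = 16.5.

Step 4 — take square root: d = √(16.5) ≈ 4.062.

d(x, mu) = √(16.5) ≈ 4.062


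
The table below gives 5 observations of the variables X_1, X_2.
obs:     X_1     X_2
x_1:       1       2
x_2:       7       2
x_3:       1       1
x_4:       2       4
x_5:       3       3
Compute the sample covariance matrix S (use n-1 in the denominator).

Step 1 — column means:
  mean(X_1) = (1 + 7 + 1 + 2 + 3) / 5 = 14/5 = 2.8
  mean(X_2) = (2 + 2 + 1 + 4 + 3) / 5 = 12/5 = 2.4

Step 2 — sample covariance S[i,j] = (1/(n-1)) · Σ_k (x_{k,i} - mean_i) · (x_{k,j} - mean_j), with n-1 = 4.
  S[X_1,X_1] = ((-1.8)·(-1.8) + (4.2)·(4.2) + (-1.8)·(-1.8) + (-0.8)·(-0.8) + (0.2)·(0.2)) / 4 = 24.8/4 = 6.2
  S[X_1,X_2] = ((-1.8)·(-0.4) + (4.2)·(-0.4) + (-1.8)·(-1.4) + (-0.8)·(1.6) + (0.2)·(0.6)) / 4 = 0.4/4 = 0.1
  S[X_2,X_2] = ((-0.4)·(-0.4) + (-0.4)·(-0.4) + (-1.4)·(-1.4) + (1.6)·(1.6) + (0.6)·(0.6)) / 4 = 5.2/4 = 1.3

S is symmetric (S[j,i] = S[i,j]). Assembling:

S = [[6.2, 0.1],
 [0.1, 1.3]]


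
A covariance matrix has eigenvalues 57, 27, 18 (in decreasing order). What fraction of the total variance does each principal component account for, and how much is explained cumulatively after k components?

Step 1 — total variance = trace(Sigma) = Σ λ_i = 57 + 27 + 18 = 102.

Step 2 — fraction explained by component i = λ_i / Σ λ:
  PC1: 57/102 = 0.5588
  PC2: 27/102 = 0.2647
  PC3: 18/102 = 0.1765

Step 3 — cumulative fraction after k components = (λ_1 + ... + λ_k) / Σ λ:
  k = 1: 57/102 = 0.5588
  k = 2: (57 + 27)/102 = 84/102 = 0.8235
  k = 3: (57 + 27 + 18)/102 = 102/102 = 1

Summary (fraction, with percent):

explained: PC1 0.5588 (55.88%), PC2 0.2647 (26.47%), PC3 0.1765 (17.65%);  cumulative: 0.5588, 0.8235, 1


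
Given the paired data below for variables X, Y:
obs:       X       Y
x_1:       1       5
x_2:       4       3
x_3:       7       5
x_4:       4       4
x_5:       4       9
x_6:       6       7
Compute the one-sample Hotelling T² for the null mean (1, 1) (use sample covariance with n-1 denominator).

Step 1 — sample mean vector:
  mean(X) = (1 + 4 + 7 + 4 + 4 + 6) / 6 = 26/6 = 4.3333
  mean(Y) = (5 + 3 + 5 + 4 + 9 + 7) / 6 = 33/6 = 5.5
  x̄ = (4.3333, 5.5),  deviation x̄ - mu_0 = (4.3333, 5.5) - (1, 1) = (3.3333, 4.5).

Step 2 — sample covariance matrix, S[i,j] = (1/(n-1)) · Σ_k (x_{k,i} - mean_i) · (x_{k,j} - mean_j), divisor n-1 = 5:
  S[X,X] = ((-3.3333)·(-3.3333) + (-0.3333)·(-0.3333) + (2.6667)·(2.6667) + (-0.3333)·(-0.3333) + (-0.3333)·(-0.3333) + (1.6667)·(1.6667)) / 5 = 21.3333/5 = 4.2667
  S[X,Y] = ((-3.3333)·(-0.5) + (-0.3333)·(-2.5) + (2.6667)·(-0.5) + (-0.3333)·(-1.5) + (-0.3333)·(3.5) + (1.6667)·(1.5)) / 5 = 3/5 = 0.6
  S[Y,Y] = ((-0.5)·(-0.5) + (-2.5)·(-2.5) + (-0.5)·(-0.5) + (-1.5)·(-1.5) + (3.5)·(3.5) + (1.5)·(1.5)) / 5 = 23.5/5 = 4.7
  S = [[4.2667, 0.6],
 [0.6, 4.7]].

Step 3 — invert S. det(S) = 4.2667·4.7 - (0.6)² = 19.6933.
  S^{-1} = (1/det) · [[d, -b], [-b, a]] = [[0.2387, -0.0305],
 [-0.0305, 0.2167]].

Step 4 — quadratic form (x̄ - mu_0)^T · S^{-1} · (x̄ - mu_0):
  S^{-1} · (x̄ - mu_0) = (0.6584, 0.8734),
  (x̄ - mu_0)^T · [...] = (3.3333)·(0.6584) + (4.5)·(0.8734) = 6.125.

Step 5 — scale by n: T² = 6 · 6.125 = 36.7502.

T² ≈ 36.7502


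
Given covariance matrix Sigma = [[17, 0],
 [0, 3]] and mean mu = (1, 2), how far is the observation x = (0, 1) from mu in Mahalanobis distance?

Step 1 — centre the observation: (x - mu) = (-1, -1).

Step 2 — invert Sigma. det(Sigma) = 17·3 - (0)² = 51.
  Sigma^{-1} = (1/det) · [[d, -b], [-b, a]] = [[0.0588, 0],
 [0, 0.3333]].

Step 3 — form the quadratic (x - mu)^T · Sigma^{-1} · (x - mu):
  Sigma^{-1} · (x - mu) = (-0.0588, -0.3333).
  (x - mu)^T · [Sigma^{-1} · (x - mu)] = (-1)·(-0.0588) + (-1)·(-0.3333) = 0.3922.

Step 4 — take square root: d = √(0.3922) ≈ 0.6262.

d(x, mu) = √(0.3922) ≈ 0.6262


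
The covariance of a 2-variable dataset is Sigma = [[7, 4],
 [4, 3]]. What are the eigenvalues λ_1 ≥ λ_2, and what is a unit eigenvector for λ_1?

Step 1 — characteristic polynomial of 2×2 Sigma:
  det(Sigma - λI) = λ² - trace · λ + det = 0.
  trace = 7 + 3 = 10, det = 7·3 - (4)² = 5.
Step 2 — discriminant:
  Δ = trace² - 4·det = 100 - 20 = 80.
Step 3 — eigenvalues:
  λ = (trace ± √Δ)/2 = (10 ± 8.9443)/2,
  λ_1 = 9.4721,  λ_2 = 0.5279.

Step 4 — unit eigenvector for λ_1: solve (Sigma - λ_1 I)v = 0. First row:
  (7 - 9.4721)·v_x + (4)·v_y = 0, i.e. (-2.4721)·v_x + (4)·v_y = 0,
  so v ∝ (b, λ_1 - a) = (4, 2.4721) = u.
  ||u|| = √((4)² + (2.4721)²) = √(22.1115) ≈ 4.7023,
  v_1 = u/||u|| ≈ (0.8507, 0.5257) (||v_1|| = 1).

λ_1 = 9.4721,  λ_2 = 0.5279;  v_1 ≈ (0.8507, 0.5257)


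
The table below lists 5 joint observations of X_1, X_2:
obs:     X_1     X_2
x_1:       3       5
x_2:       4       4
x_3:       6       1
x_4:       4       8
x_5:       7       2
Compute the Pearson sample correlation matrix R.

Step 1 — column means:
  mean(X_1) = (3 + 4 + 6 + 4 + 7) / 5 = 24/5 = 4.8
  mean(X_2) = (5 + 4 + 1 + 8 + 2) / 5 = 20/5 = 4

Step 2 — sample variances and covariances s[i,j] = (1/(n-1)) · Σ_k (x_{k,i} - mean_i) · (x_{k,j} - mean_j), with n-1 = 4:
  s[X_1,X_1] = ((-1.8)·(-1.8) + (-0.8)·(-0.8) + (1.2)·(1.2) + (-0.8)·(-0.8) + (2.2)·(2.2)) / 4 = 10.8/4 = 2.7
  s[X_1,X_2] = ((-1.8)·(1) + (-0.8)·(0) + (1.2)·(-3) + (-0.8)·(4) + (2.2)·(-2)) / 4 = -13/4 = -3.25
  s[X_2,X_2] = ((1)·(1) + (0)·(0) + (-3)·(-3) + (4)·(4) + (-2)·(-2)) / 4 = 30/4 = 7.5
  Sample standard deviations s_i = √(s[i,i]):
  s(X_1) = √(2.7) = 1.6432
  s(X_2) = √(7.5) = 2.7386

Step 3 — r_{ij} = s_{ij} / (s_i · s_j):
  r[X_1,X_1] = 1 (diagonal).
  r[X_1,X_2] = -3.25 / (1.6432 · 2.7386) = -3.25 / 4.5 = -0.7222
  r[X_2,X_2] = 1 (diagonal).

R is symmetric with unit diagonal. Assembling:

R = [[1, -0.7222],
 [-0.7222, 1]]


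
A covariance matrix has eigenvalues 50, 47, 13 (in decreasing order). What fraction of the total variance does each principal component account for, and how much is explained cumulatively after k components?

Step 1 — total variance = trace(Sigma) = Σ λ_i = 50 + 47 + 13 = 110.

Step 2 — fraction explained by component i = λ_i / Σ λ:
  PC1: 50/110 = 0.4545
  PC2: 47/110 = 0.4273
  PC3: 13/110 = 0.1182

Step 3 — cumulative fraction after k components = (λ_1 + ... + λ_k) / Σ λ:
  k = 1: 50/110 = 0.4545
  k = 2: (50 + 47)/110 = 97/110 = 0.8818
  k = 3: (50 + 47 + 13)/110 = 110/110 = 1

Summary (fraction, with percent):

explained: PC1 0.4545 (45.45%), PC2 0.4273 (42.73%), PC3 0.1182 (11.82%);  cumulative: 0.4545, 0.8818, 1


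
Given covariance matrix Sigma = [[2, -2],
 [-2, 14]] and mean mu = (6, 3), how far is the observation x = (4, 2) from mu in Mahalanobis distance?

Step 1 — centre the observation: (x - mu) = (-2, -1).

Step 2 — invert Sigma. det(Sigma) = 2·14 - (-2)² = 24.
  Sigma^{-1} = (1/det) · [[d, -b], [-b, a]] = [[0.5833, 0.0833],
 [0.0833, 0.0833]].

Step 3 — form the quadratic (x - mu)^T · Sigma^{-1} · (x - mu):
  Sigma^{-1} · (x - mu) = (-1.25, -0.25).
  (x - mu)^T · [Sigma^{-1} · (x - mu)] = (-2)·(-1.25) + (-1)·(-0.25) = 2.75.

Step 4 — take square root: d = √(2.75) ≈ 1.6583.

d(x, mu) = √(2.75) ≈ 1.6583


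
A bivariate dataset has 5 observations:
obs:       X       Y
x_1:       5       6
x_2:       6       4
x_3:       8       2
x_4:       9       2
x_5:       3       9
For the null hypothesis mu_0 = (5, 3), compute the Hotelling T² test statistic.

Step 1 — sample mean vector:
  mean(X) = (5 + 6 + 8 + 9 + 3) / 5 = 31/5 = 6.2
  mean(Y) = (6 + 4 + 2 + 2 + 9) / 5 = 23/5 = 4.6
  x̄ = (6.2, 4.6),  deviation x̄ - mu_0 = (6.2, 4.6) - (5, 3) = (1.2, 1.6).

Step 2 — sample covariance matrix, S[i,j] = (1/(n-1)) · Σ_k (x_{k,i} - mean_i) · (x_{k,j} - mean_j), divisor n-1 = 4:
  S[X,X] = ((-1.2)·(-1.2) + (-0.2)·(-0.2) + (1.8)·(1.8) + (2.8)·(2.8) + (-3.2)·(-3.2)) / 4 = 22.8/4 = 5.7
  S[X,Y] = ((-1.2)·(1.4) + (-0.2)·(-0.6) + (1.8)·(-2.6) + (2.8)·(-2.6) + (-3.2)·(4.4)) / 4 = -27.6/4 = -6.9
  S[Y,Y] = ((1.4)·(1.4) + (-0.6)·(-0.6) + (-2.6)·(-2.6) + (-2.6)·(-2.6) + (4.4)·(4.4)) / 4 = 35.2/4 = 8.8
  S = [[5.7, -6.9],
 [-6.9, 8.8]].

Step 3 — invert S. det(S) = 5.7·8.8 - (-6.9)² = 2.55.
  S^{-1} = (1/det) · [[d, -b], [-b, a]] = [[3.451, 2.7059],
 [2.7059, 2.2353]].

Step 4 — quadratic form (x̄ - mu_0)^T · S^{-1} · (x̄ - mu_0):
  S^{-1} · (x̄ - mu_0) = (8.4706, 6.8235),
  (x̄ - mu_0)^T · [...] = (1.2)·(8.4706) + (1.6)·(6.8235) = 21.0824.

Step 5 — scale by n: T² = 5 · 21.0824 = 105.4118.

T² ≈ 105.4118


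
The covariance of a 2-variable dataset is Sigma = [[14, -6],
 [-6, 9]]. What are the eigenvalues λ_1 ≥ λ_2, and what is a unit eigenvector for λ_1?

Step 1 — characteristic polynomial of 2×2 Sigma:
  det(Sigma - λI) = λ² - trace · λ + det = 0.
  trace = 14 + 9 = 23, det = 14·9 - (-6)² = 90.
Step 2 — discriminant:
  Δ = trace² - 4·det = 529 - 360 = 169.
Step 3 — eigenvalues:
  λ = (trace ± √Δ)/2 = (23 ± 13)/2,
  λ_1 = 18,  λ_2 = 5.

Step 4 — unit eigenvector for λ_1: solve (Sigma - λ_1 I)v = 0. First row:
  (14 - 18)·v_x + (-6)·v_y = 0, i.e. (-4)·v_x + (-6)·v_y = 0,
  so v ∝ (b, λ_1 - a) = (-6, 4); multiply by -1 so the first entry is positive: u = (6, -4).
  ||u|| = √((6)² + (-4)²) = √(52) ≈ 7.2111,
  v_1 = u/||u|| ≈ (0.8321, -0.5547) (||v_1|| = 1).

λ_1 = 18,  λ_2 = 5;  v_1 ≈ (0.8321, -0.5547)


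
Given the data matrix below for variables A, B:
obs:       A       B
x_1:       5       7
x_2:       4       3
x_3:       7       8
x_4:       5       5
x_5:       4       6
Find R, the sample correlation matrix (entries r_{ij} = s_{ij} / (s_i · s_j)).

Step 1 — column means:
  mean(A) = (5 + 4 + 7 + 5 + 4) / 5 = 25/5 = 5
  mean(B) = (7 + 3 + 8 + 5 + 6) / 5 = 29/5 = 5.8

Step 2 — sample variances and covariances s[i,j] = (1/(n-1)) · Σ_k (x_{k,i} - mean_i) · (x_{k,j} - mean_j), with n-1 = 4:
  s[A,A] = ((0)·(0) + (-1)·(-1) + (2)·(2) + (0)·(0) + (-1)·(-1)) / 4 = 6/4 = 1.5
  s[A,B] = ((0)·(1.2) + (-1)·(-2.8) + (2)·(2.2) + (0)·(-0.8) + (-1)·(0.2)) / 4 = 7/4 = 1.75
  s[B,B] = ((1.2)·(1.2) + (-2.8)·(-2.8) + (2.2)·(2.2) + (-0.8)·(-0.8) + (0.2)·(0.2)) / 4 = 14.8/4 = 3.7
  Sample standard deviations s_i = √(s[i,i]):
  s(A) = √(1.5) = 1.2247
  s(B) = √(3.7) = 1.9235

Step 3 — r_{ij} = s_{ij} / (s_i · s_j):
  r[A,A] = 1 (diagonal).
  r[A,B] = 1.75 / (1.2247 · 1.9235) = 1.75 / 2.3558 = 0.7428
  r[B,B] = 1 (diagonal).

R is symmetric with unit diagonal. Assembling:

R = [[1, 0.7428],
 [0.7428, 1]]


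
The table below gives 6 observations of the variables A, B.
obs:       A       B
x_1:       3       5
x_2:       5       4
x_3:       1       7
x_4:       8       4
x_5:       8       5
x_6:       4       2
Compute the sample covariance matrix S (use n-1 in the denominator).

Step 1 — column means:
  mean(A) = (3 + 5 + 1 + 8 + 8 + 4) / 6 = 29/6 = 4.8333
  mean(B) = (5 + 4 + 7 + 4 + 5 + 2) / 6 = 27/6 = 4.5

Step 2 — sample covariance S[i,j] = (1/(n-1)) · Σ_k (x_{k,i} - mean_i) · (x_{k,j} - mean_j), with n-1 = 5.
  S[A,A] = ((-1.8333)·(-1.8333) + (0.1667)·(0.1667) + (-3.8333)·(-3.8333) + (3.1667)·(3.1667) + (3.1667)·(3.1667) + (-0.8333)·(-0.8333)) / 5 = 38.8333/5 = 7.7667
  S[A,B] = ((-1.8333)·(0.5) + (0.1667)·(-0.5) + (-3.8333)·(2.5) + (3.1667)·(-0.5) + (3.1667)·(0.5) + (-0.8333)·(-2.5)) / 5 = -8.5/5 = -1.7
  S[B,B] = ((0.5)·(0.5) + (-0.5)·(-0.5) + (2.5)·(2.5) + (-0.5)·(-0.5) + (0.5)·(0.5) + (-2.5)·(-2.5)) / 5 = 13.5/5 = 2.7

S is symmetric (S[j,i] = S[i,j]). Assembling:

S = [[7.7667, -1.7],
 [-1.7, 2.7]]


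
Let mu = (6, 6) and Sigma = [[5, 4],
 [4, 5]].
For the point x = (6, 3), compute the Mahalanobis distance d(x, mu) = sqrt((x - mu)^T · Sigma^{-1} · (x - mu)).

Step 1 — centre the observation: (x - mu) = (0, -3).

Step 2 — invert Sigma. det(Sigma) = 5·5 - (4)² = 9.
  Sigma^{-1} = (1/det) · [[d, -b], [-b, a]] = [[0.5556, -0.4444],
 [-0.4444, 0.5556]].

Step 3 — form the quadratic (x - mu)^T · Sigma^{-1} · (x - mu):
  Sigma^{-1} · (x - mu) = (1.3333, -1.6667).
  (x - mu)^T · [Sigma^{-1} · (x - mu)] = (0)·(1.3333) + (-3)·(-1.6667) = 5.

Step 4 — take square root: d = √(5) ≈ 2.2361.

d(x, mu) = √(5) ≈ 2.2361


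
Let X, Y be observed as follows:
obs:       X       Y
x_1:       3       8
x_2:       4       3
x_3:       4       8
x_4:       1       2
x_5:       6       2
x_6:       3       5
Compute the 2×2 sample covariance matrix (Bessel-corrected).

Step 1 — column means:
  mean(X) = (3 + 4 + 4 + 1 + 6 + 3) / 6 = 21/6 = 3.5
  mean(Y) = (8 + 3 + 8 + 2 + 2 + 5) / 6 = 28/6 = 4.6667

Step 2 — sample covariance S[i,j] = (1/(n-1)) · Σ_k (x_{k,i} - mean_i) · (x_{k,j} - mean_j), with n-1 = 5.
  S[X,X] = ((-0.5)·(-0.5) + (0.5)·(0.5) + (0.5)·(0.5) + (-2.5)·(-2.5) + (2.5)·(2.5) + (-0.5)·(-0.5)) / 5 = 13.5/5 = 2.7
  S[X,Y] = ((-0.5)·(3.3333) + (0.5)·(-1.6667) + (0.5)·(3.3333) + (-2.5)·(-2.6667) + (2.5)·(-2.6667) + (-0.5)·(0.3333)) / 5 = -1/5 = -0.2
  S[Y,Y] = ((3.3333)·(3.3333) + (-1.6667)·(-1.6667) + (3.3333)·(3.3333) + (-2.6667)·(-2.6667) + (-2.6667)·(-2.6667) + (0.3333)·(0.3333)) / 5 = 39.3333/5 = 7.8667

S is symmetric (S[j,i] = S[i,j]). Assembling:

S = [[2.7, -0.2],
 [-0.2, 7.8667]]


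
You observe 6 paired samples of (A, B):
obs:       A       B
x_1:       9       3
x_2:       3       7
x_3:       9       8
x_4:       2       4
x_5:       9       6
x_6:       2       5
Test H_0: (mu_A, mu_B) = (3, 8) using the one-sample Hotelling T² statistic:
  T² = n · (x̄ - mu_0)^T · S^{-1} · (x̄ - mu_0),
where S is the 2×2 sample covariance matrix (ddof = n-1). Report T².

Step 1 — sample mean vector:
  mean(A) = (9 + 3 + 9 + 2 + 9 + 2) / 6 = 34/6 = 5.6667
  mean(B) = (3 + 7 + 8 + 4 + 6 + 5) / 6 = 33/6 = 5.5
  x̄ = (5.6667, 5.5),  deviation x̄ - mu_0 = (5.6667, 5.5) - (3, 8) = (2.6667, -2.5).

Step 2 — sample covariance matrix, S[i,j] = (1/(n-1)) · Σ_k (x_{k,i} - mean_i) · (x_{k,j} - mean_j), divisor n-1 = 5:
  S[A,A] = ((3.3333)·(3.3333) + (-2.6667)·(-2.6667) + (3.3333)·(3.3333) + (-3.6667)·(-3.6667) + (3.3333)·(3.3333) + (-3.6667)·(-3.6667)) / 5 = 67.3333/5 = 13.4667
  S[A,B] = ((3.3333)·(-2.5) + (-2.6667)·(1.5) + (3.3333)·(2.5) + (-3.6667)·(-1.5) + (3.3333)·(0.5) + (-3.6667)·(-0.5)) / 5 = 5/5 = 1
  S[B,B] = ((-2.5)·(-2.5) + (1.5)·(1.5) + (2.5)·(2.5) + (-1.5)·(-1.5) + (0.5)·(0.5) + (-0.5)·(-0.5)) / 5 = 17.5/5 = 3.5
  S = [[13.4667, 1],
 [1, 3.5]].

Step 3 — invert S. det(S) = 13.4667·3.5 - (1)² = 46.1333.
  S^{-1} = (1/det) · [[d, -b], [-b, a]] = [[0.0759, -0.0217],
 [-0.0217, 0.2919]].

Step 4 — quadratic form (x̄ - mu_0)^T · S^{-1} · (x̄ - mu_0):
  S^{-1} · (x̄ - mu_0) = (0.2565, -0.7876),
  (x̄ - mu_0)^T · [...] = (2.6667)·(0.2565) + (-2.5)·(-0.7876) = 2.6529.

Step 5 — scale by n: T² = 6 · 2.6529 = 15.9176.

T² ≈ 15.9176


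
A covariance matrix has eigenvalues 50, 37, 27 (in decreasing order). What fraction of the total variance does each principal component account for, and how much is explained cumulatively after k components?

Step 1 — total variance = trace(Sigma) = Σ λ_i = 50 + 37 + 27 = 114.

Step 2 — fraction explained by component i = λ_i / Σ λ:
  PC1: 50/114 = 0.4386
  PC2: 37/114 = 0.3246
  PC3: 27/114 = 0.2368

Step 3 — cumulative fraction after k components = (λ_1 + ... + λ_k) / Σ λ:
  k = 1: 50/114 = 0.4386
  k = 2: (50 + 37)/114 = 87/114 = 0.7632
  k = 3: (50 + 37 + 27)/114 = 114/114 = 1

Summary (fraction, with percent):

explained: PC1 0.4386 (43.86%), PC2 0.3246 (32.46%), PC3 0.2368 (23.68%);  cumulative: 0.4386, 0.7632, 1
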